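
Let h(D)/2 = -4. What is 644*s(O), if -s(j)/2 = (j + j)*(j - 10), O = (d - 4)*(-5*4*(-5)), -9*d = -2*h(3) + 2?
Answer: -942816000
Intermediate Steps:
h(D) = -8 (h(D) = 2*(-4) = -8)
d = -2 (d = -(-2*(-8) + 2)/9 = -(16 + 2)/9 = -⅑*18 = -2)
O = -600 (O = (-2 - 4)*(-5*4*(-5)) = -(-120)*(-5) = -6*100 = -600)
s(j) = -4*j*(-10 + j) (s(j) = -2*(j + j)*(j - 10) = -2*2*j*(-10 + j) = -4*j*(-10 + j))
644*s(O) = 644*(4*(-600)*(10 - 1*(-600))) = 644*(4*(-600)*(10 + 600)) = 644*(4*(-600)*610) = 644*(-1464000) = -942816000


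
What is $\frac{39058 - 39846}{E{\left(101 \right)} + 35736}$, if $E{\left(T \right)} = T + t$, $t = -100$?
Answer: $- \frac{788}{35737} \approx -0.02205$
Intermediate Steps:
$E{\left(T \right)} = -100 + T$ ($E{\left(T \right)} = T - 100 = -100 + T$)
$\frac{39058 - 39846}{E{\left(101 \right)} + 35736} = \frac{39058 - 39846}{\left(-100 + 101\right) + 35736} = - \frac{788}{1 + 35736} = - \frac{788}{35737}$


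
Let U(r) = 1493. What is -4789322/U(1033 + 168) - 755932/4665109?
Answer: -22343837772574/6965007737 ≈ -3208.0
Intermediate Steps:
-4789322/U(1033 + 168) - 755932/4665109 = -4789322/1493 - 755932/4665109 = -22343837772574/6965007737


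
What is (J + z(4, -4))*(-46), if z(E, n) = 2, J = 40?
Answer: -1932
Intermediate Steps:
(J + z(4, -4))*(-46) = (40 + 2)*(-46) = 42*(-46) = -1932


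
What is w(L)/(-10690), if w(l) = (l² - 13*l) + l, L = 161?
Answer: -23989/10690 ≈ -2.2441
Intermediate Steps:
w(l) = l² - 12*l
w(L)/(-10690) = (161*(-12 + 161))/(-10690) = (161*149)*(-1/10690) = 23989*(-1/10690) = -23989/10690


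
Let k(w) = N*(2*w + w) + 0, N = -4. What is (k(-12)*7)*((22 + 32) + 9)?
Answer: 63504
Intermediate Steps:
k(w) = -12*w (k(w) = -4*(2*w + w) + 0 = -12*w + 0 = -12*w)
(k(-12)*7)*((22 + 32) + 9) = (-12*(-12)*7)*((22 + 32) + 9) = (144*7)*(54 + 9) = 1008*63 = 63504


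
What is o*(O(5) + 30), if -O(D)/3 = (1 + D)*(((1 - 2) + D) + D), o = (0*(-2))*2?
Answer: 0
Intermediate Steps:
o = 0 (o = 0*2 = 0)
O(D) = -3*(1 + D)*(-1 + 2*D) (O(D) = -3*(1 + D)*(((1 - 2) + D) + D) = -3*(1 + D)*((-1 + D) + D) = -3*(1 + D)*(-1 + 2*D))
o*(O(5) + 30) = 0*((3 - 6*5² - 3*5) + 30) = 0*((3 - 6*25 - 15) + 30) = 0*((3 - 150 - 15) + 30) = 0*(-162 + 30) = 0*(-132) = 0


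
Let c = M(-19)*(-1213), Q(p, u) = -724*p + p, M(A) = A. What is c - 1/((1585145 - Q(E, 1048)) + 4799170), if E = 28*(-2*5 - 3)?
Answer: 141073982720/6121143 ≈ 23047.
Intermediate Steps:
E = -364 (E = 28*(-10 - 3) = 28*(-13) = -364)
Q(p, u) = -723*p
c = 23047 (c = -19*(-1213) = 23047)
c - 1/((1585145 - Q(E, 1048)) + 4799170) = 23047 - 1/((1585145 - (-723)*(-364)) + 4799170) = 23047 - 1/((1585145 - 1*263172) + 4799170) = 23047 - 1/((1585145 - 263172) + 4799170) = 23047 - 1/(1321973 + 4799170) = 23047 - 1/6121143 = 141073982720/6121143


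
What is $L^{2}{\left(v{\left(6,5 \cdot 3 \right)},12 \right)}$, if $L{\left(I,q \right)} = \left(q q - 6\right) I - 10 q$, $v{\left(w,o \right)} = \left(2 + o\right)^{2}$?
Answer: $1581016644$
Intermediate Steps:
$L{\left(I,q \right)} = - 10 q + I \left(-6 + q^{2}\right)$ ($L{\left(I,q \right)} = \left(q^{2} - 6\right) I - 10 q = \left(-6 + q^{2}\right) I - 10 q = I \left(-6 + q^{2}\right) - 10 q = - 10 q + I \left(-6 + q^{2}\right)$)
$L^{2}{\left(v{\left(6,5 \cdot 3 \right)},12 \right)} = \left(\left(-10\right) 12 - 6 \left(2 + 5 \cdot 3\right)^{2} + \left(2 + 5 \cdot 3\right)^{2} \cdot 12^{2}\right)^{2} = \left(-120 - 6 \left(2 + 15\right)^{2} + \left(2 + 15\right)^{2} \cdot 144\right)^{2} = \left(-120 - 6 \cdot 17^{2} + 17^{2} \cdot 144\right)^{2} = \left(-120 - 1734 + 289 \cdot 144\right)^{2} = \left(-120 - 1734 + 41616\right)^{2} = 39762^{2} = 1581016644$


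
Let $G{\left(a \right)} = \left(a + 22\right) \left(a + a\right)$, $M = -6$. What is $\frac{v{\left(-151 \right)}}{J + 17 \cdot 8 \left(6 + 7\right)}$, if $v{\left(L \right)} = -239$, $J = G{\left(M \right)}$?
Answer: $- \frac{239}{1576} \approx -0.15165$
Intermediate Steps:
$G{\left(a \right)} = 2 a \left(22 + a\right)$ ($G{\left(a \right)} = \left(22 + a\right) 2 a = 2 a \left(22 + a\right)$)
$J = -192$ ($J = 2 \left(-6\right) \left(22 - 6\right) = 2 \left(-6\right) 16 = -192$)
$\frac{v{\left(-151 \right)}}{J + 17 \cdot 8 \left(6 + 7\right)} = - \frac{239}{-192 + 17 \cdot 8 \left(6 + 7\right)} = - \frac{239}{-192 + 17 \cdot 8 \cdot 13} = - \frac{239}{-192 + 17 \cdot 104} = - \frac{239}{-192 + 1768} = - \frac{239}{1576}$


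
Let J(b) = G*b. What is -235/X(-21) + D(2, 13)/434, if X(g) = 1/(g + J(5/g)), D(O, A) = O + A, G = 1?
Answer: 6498265/1302 ≈ 4991.0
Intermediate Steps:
D(O, A) = A + O
J(b) = b (J(b) = 1*b = b)
X(g) = 1/(g + 5/g)
-235/X(-21) + D(2, 13)/434 = -235/((-21/(5 + (-21)**2))) + (13 + 2)/434 = -235/((-21/(5 + 441))) + 15*(1/434) = -235/((-21/446)) + 15/434 = -235/((-21*1/446)) + 15/434 = -235/(-21/446) + 15/434 = -235*(-446/21) + 15/434 = 104810/21 + 15/434 = 6498265/1302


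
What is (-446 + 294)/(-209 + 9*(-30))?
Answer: 152/479 ≈ 0.31733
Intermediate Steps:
(-446 + 294)/(-209 + 9*(-30)) = -152/(-209 - 270) = -152/(-479) = -152*(-1/479) = 152/479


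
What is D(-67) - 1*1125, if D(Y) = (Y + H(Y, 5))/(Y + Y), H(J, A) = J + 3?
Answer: -150619/134 ≈ -1124.0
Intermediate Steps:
H(J, A) = 3 + J
D(Y) = (3 + 2*Y)/(2*Y) (D(Y) = (Y + (3 + Y))/(Y + Y) = (3 + 2*Y)/((2*Y)) = (3 + 2*Y)*(1/(2*Y)) = (3 + 2*Y)/(2*Y))
D(-67) - 1*1125 = (3/2 - 67)/(-67) - 1*1125 = -1/67*(-131/2) - 1125 = 131/134 - 1125 = -150619/134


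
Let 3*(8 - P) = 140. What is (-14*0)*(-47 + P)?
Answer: 0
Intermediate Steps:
P = -116/3 (P = 8 - ⅓*140 = 8 - 140/3 = -116/3 ≈ -38.667)
(-14*0)*(-47 + P) = (-14*0)*(-47 - 116/3) = 0*(-257/3) = 0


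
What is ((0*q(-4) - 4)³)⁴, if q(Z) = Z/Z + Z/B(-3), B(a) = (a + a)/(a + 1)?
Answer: 16777216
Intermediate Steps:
B(a) = 2*a/(1 + a) (B(a) = (2*a)/(1 + a) = 2*a/(1 + a))
q(Z) = 1 + Z/3 (q(Z) = Z/Z + Z/((2*(-3)/(1 - 3))) = 1 + Z/((2*(-3)/(-2))) = 1 + Z/((2*(-3)*(-½))) = 1 + Z/3)
((0*q(-4) - 4)³)⁴ = ((0*(1 + (⅓)*(-4)) - 4)³)⁴ = ((0*(1 - 4/3) - 4)³)⁴ = ((0*(-⅓) - 4)³)⁴ = ((0 - 4)³)⁴ = ((-4)³)⁴ = (-64)⁴ = 16777216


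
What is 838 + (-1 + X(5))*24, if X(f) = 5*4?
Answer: 1294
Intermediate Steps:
X(f) = 20
838 + (-1 + X(5))*24 = 838 + (-1 + 20)*24 = 838 + 19*24 = 838 + 456 = 1294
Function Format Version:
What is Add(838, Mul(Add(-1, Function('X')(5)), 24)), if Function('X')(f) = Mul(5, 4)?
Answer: 1294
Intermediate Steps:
Function('X')(f) = 20
Add(838, Mul(Add(-1, Function('X')(5)), 24)) = Add(838, Mul(Add(-1, 20), 24)) = Add(838, Mul(19, 24)) = Add(838, 456) = 1294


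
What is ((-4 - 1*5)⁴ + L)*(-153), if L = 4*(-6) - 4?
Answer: -999549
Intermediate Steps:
L = -28 (L = -24 - 4 = -28)
((-4 - 1*5)⁴ + L)*(-153) = ((-4 - 1*5)⁴ - 28)*(-153) = ((-4 - 5)⁴ - 28)*(-153) = ((-9)⁴ - 28)*(-153) = (6561 - 28)*(-153) = 6533*(-153) = -999549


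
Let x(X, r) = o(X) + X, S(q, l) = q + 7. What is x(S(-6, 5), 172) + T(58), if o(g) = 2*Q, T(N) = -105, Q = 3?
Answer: -98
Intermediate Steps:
o(g) = 6 (o(g) = 2*3 = 6)
S(q, l) = 7 + q
x(X, r) = 6 + X
x(S(-6, 5), 172) + T(58) = (6 + (7 - 6)) - 105 = (6 + 1) - 105 = 7 - 105 = -98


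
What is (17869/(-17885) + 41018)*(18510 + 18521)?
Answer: 27165536517891/17885 ≈ 1.5189e+9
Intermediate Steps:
(17869/(-17885) + 41018)*(18510 + 18521) = (17869*(-1/17885) + 41018)*37031 = (-17869/17885 + 41018)*37031 = (733589061/17885)*37031 = 27165536517891/17885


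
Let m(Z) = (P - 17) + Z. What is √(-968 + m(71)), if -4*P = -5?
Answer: I*√3651/2 ≈ 30.212*I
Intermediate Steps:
P = 5/4 (P = -¼*(-5) = 5/4 ≈ 1.2500)
m(Z) = -63/4 + Z (m(Z) = (5/4 - 17) + Z = -63/4 + Z)
√(-968 + m(71)) = √(-968 + (-63/4 + 71)) = √(-968 + 221/4) = √(-3651/4) = I*√3651/2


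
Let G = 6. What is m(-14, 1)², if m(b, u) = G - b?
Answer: 400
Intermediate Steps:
m(b, u) = 6 - b
m(-14, 1)² = (6 - 1*(-14))² = (6 + 14)² = 20² = 400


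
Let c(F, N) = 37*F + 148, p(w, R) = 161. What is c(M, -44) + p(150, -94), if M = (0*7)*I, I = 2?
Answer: 309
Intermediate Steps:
M = 0 (M = (0*7)*2 = 0*2 = 0)
c(F, N) = 148 + 37*F
c(M, -44) + p(150, -94) = (148 + 37*0) + 161 = (148 + 0) + 161 = 148 + 161 = 309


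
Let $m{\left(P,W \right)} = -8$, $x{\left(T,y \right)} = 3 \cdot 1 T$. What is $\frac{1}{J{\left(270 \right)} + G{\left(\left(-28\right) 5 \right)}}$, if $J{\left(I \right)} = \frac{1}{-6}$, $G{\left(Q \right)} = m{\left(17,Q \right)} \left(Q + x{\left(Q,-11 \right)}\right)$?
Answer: $\frac{6}{26879} \approx 0.00022322$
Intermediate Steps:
$x{\left(T,y \right)} = 3 T$
$G{\left(Q \right)} = - 32 Q$ ($G{\left(Q \right)} = - 8 \left(Q + 3 Q\right) = - 8 \cdot 4 Q = - 32 Q$)
$J{\left(I \right)} = - \frac{1}{6}$
$\frac{1}{J{\left(270 \right)} + G{\left(\left(-28\right) 5 \right)}} = \frac{1}{- \frac{1}{6} - 32 \left(\left(-28\right) 5\right)} = \frac{1}{- \frac{1}{6} - -4480} = \frac{1}{- \frac{1}{6} + 4480} = \frac{1}{\frac{26879}{6}} = \frac{6}{26879}$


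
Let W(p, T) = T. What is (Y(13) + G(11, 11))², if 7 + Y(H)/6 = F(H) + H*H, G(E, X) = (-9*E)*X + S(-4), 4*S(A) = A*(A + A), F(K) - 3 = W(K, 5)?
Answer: 3721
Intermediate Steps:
F(K) = 8 (F(K) = 3 + 5 = 8)
S(A) = A²/2 (S(A) = (A*(A + A))/4 = (A*(2*A))/4 = (2*A²)/4 = A²/2)
G(E, X) = 8 - 9*E*X (G(E, X) = (-9*E)*X + (½)*(-4)² = -9*E*X + (½)*16 = -9*E*X + 8 = 8 - 9*E*X)
Y(H) = 6 + 6*H² (Y(H) = -42 + 6*(8 + H*H) = -42 + 6*(8 + H²) = -42 + (48 + 6*H²) = 6 + 6*H²)
(Y(13) + G(11, 11))² = ((6 + 6*13²) + (8 - 9*11*11))² = ((6 + 6*169) + (8 - 1089))² = ((6 + 1014) - 1081)² = (1020 - 1081)² = (-61)² = 3721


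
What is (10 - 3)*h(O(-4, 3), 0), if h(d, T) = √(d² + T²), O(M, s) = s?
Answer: 21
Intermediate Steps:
h(d, T) = √(T² + d²)
(10 - 3)*h(O(-4, 3), 0) = (10 - 3)*√(0² + 3²) = 7*√(0 + 9) = 7*√9 = 7*3 = 21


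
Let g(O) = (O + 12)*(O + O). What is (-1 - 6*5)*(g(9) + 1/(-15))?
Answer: -175739/15 ≈ -11716.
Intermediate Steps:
g(O) = 2*O*(12 + O) (g(O) = (12 + O)*(2*O) = 2*O*(12 + O))
(-1 - 6*5)*(g(9) + 1/(-15)) = (-1 - 6*5)*(2*9*(12 + 9) + 1/(-15)) = (-1 - 30)*(2*9*21 - 1/15) = -31*(378 - 1/15) = -31*5669/15 = -175739/15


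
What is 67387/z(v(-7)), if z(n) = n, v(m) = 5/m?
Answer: -471709/5 ≈ -94342.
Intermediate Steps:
67387/z(v(-7)) = 67387/((5/(-7))) = 67387/((5*(-⅐))) = 67387/(-5/7) = 67387*(-7/5) = -471709/5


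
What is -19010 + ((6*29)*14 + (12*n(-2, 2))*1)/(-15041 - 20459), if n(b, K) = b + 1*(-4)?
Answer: -168714341/8875 ≈ -19010.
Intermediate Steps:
n(b, K) = -4 + b (n(b, K) = b - 4 = -4 + b)
-19010 + ((6*29)*14 + (12*n(-2, 2))*1)/(-15041 - 20459) = -19010 + ((6*29)*14 + (12*(-4 - 2))*1)/(-15041 - 20459) = -19010 + (174*14 + (12*(-6))*1)/(-35500) = -19010 + (2436 - 72*1)*(-1/35500) = -19010 + (2436 - 72)*(-1/35500) = -19010 + 2364*(-1/35500) = -19010 - 591/8875 = -168714341/8875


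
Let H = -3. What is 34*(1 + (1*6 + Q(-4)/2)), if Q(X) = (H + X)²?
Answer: 1071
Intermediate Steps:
Q(X) = (-3 + X)²
34*(1 + (1*6 + Q(-4)/2)) = 34*(1 + (1*6 + (-3 - 4)²/2)) = 34*(1 + (6 + (-7)²*(½))) = 34*(1 + (6 + 49*(½))) = 34*(1 + (6 + 49/2)) = 34*(1 + 61/2) = 34*(63/2) = 1071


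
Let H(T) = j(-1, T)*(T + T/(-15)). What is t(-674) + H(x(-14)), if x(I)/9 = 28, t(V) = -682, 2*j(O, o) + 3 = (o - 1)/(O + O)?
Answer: -78968/5 ≈ -15794.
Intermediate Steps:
j(O, o) = -3/2 + (-1 + o)/(4*O) (j(O, o) = -3/2 + ((o - 1)/(O + O))/2 = -3/2 + ((-1 + o)/((2*O)))/2 = -3/2 + ((-1 + o)*(1/(2*O)))/2 = -3/2 + ((-1 + o)/(2*O))/2 = -3/2 + (-1 + o)/(4*O))
x(I) = 252 (x(I) = 9*28 = 252)
H(T) = 14*T*(-5/4 - T/4)/15 (H(T) = ((¼)*(-1 + T - 6*(-1))/(-1))*(T + T/(-15)) = ((¼)*(-1)*(-1 + T + 6))*(T + T*(-1/15)) = ((¼)*(-1)*(5 + T))*(T - T/15) = (-5/4 - T/4)*(14*T/15) = 14*T*(-5/4 - T/4)/15)
t(-674) + H(x(-14)) = -682 - 7/30*252*(5 + 252) = -682 - 7/30*252*257 = -682 - 75558/5 = -78968/5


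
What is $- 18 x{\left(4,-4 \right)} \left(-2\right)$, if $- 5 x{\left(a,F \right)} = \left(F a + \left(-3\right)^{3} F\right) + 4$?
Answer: $- \frac{3456}{5} \approx -691.2$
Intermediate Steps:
$x{\left(a,F \right)} = - \frac{4}{5} + \frac{27 F}{5} - \frac{F a}{5}$ ($x{\left(a,F \right)} = - \frac{\left(F a + \left(-3\right)^{3} F\right) + 4}{5} = - \frac{\left(F a - 27 F\right) + 4}{5} = - \frac{\left(- 27 F + F a\right) + 4}{5} = - \frac{4 - 27 F + F a}{5} = - \frac{4}{5} + \frac{27 F}{5} - \frac{F a}{5}$)
$- 18 x{\left(4,-4 \right)} \left(-2\right) = - 18 \left(- \frac{4}{5} + \frac{27}{5} \left(-4\right) - \left(- \frac{4}{5}\right) 4\right) \left(-2\right) = - 18 \left(- \frac{4}{5} - \frac{108}{5} + \frac{16}{5}\right) \left(-2\right) = \left(-18\right) \left(- \frac{96}{5}\right) \left(-2\right) = \frac{1728}{5} \left(-2\right) = - \frac{3456}{5}$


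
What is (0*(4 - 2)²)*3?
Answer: 0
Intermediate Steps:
(0*(4 - 2)²)*3 = (0*2²)*3 = (0*4)*3 = 0*3 = 0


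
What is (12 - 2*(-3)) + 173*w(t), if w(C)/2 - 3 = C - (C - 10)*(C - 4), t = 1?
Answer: -7940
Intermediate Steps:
w(C) = 6 + 2*C - 2*(-10 + C)*(-4 + C) (w(C) = 6 + 2*(C - (C - 10)*(C - 4)) = 6 + 2*(C - (-10 + C)*(-4 + C)) = 6 + (2*C - 2*(-10 + C)*(-4 + C)) = 6 + 2*C - 2*(-10 + C)*(-4 + C))
(12 - 2*(-3)) + 173*w(t) = (12 - 2*(-3)) + 173*(-74 - 2*1**2 + 30*1) = (12 + 6) + 173*(-74 - 2*1 + 30) = 18 + 173*(-74 - 2 + 30) = 18 + 173*(-46) = 18 - 7958 = -7940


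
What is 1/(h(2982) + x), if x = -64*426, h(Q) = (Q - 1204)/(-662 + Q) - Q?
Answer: -1160/35084471 ≈ -3.3063e-5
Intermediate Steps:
h(Q) = -Q + (-1204 + Q)/(-662 + Q) (h(Q) = (-1204 + Q)/(-662 + Q) - Q = -Q + (-1204 + Q)/(-662 + Q))
x = -27264
1/(h(2982) + x) = 1/((-1204 - 1*2982² + 663*2982)/(-662 + 2982) - 27264) = 1/((-1204 - 1*8892324 + 1977066)/2320 - 27264) = 1/((-1204 - 8892324 + 1977066)/2320 - 27264) = 1/((1/2320)*(-6916462) - 27264) = 1/(-3458231/1160 - 27264) = 1/(-35084471/1160) = -1160/35084471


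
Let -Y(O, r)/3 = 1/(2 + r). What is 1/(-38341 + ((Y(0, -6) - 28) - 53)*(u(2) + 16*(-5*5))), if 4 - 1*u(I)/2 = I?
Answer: -1/6562 ≈ -0.00015239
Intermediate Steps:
Y(O, r) = -3/(2 + r)
u(I) = 8 - 2*I
1/(-38341 + ((Y(0, -6) - 28) - 53)*(u(2) + 16*(-5*5))) = 1/(-38341 + ((-3/(2 - 6) - 28) - 53)*((8 - 2*2) + 16*(-5*5))) = 1/(-38341 + ((-3/(-4) - 28) - 53)*((8 - 4) + 16*(-25))) = 1/(-38341 + ((-3*(-1/4) - 28) - 53)*(4 - 400)) = 1/(-38341 + ((3/4 - 28) - 53)*(-396)) = 1/(-38341 + (-109/4 - 53)*(-396)) = 1/(-38341 - 321/4*(-396)) = 1/(-38341 + 31779) = 1/(-6562) = -1/6562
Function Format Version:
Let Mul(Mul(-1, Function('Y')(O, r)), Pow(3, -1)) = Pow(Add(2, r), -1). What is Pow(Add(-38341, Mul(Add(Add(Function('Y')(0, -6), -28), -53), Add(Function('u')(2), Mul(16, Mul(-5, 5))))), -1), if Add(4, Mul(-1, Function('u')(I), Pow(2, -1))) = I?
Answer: Rational(-1, 6562) ≈ -0.00015239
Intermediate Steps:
Function('Y')(O, r) = Mul(-3, Pow(Add(2, r), -1))
Function('u')(I) = Add(8, Mul(-2, I))
Pow(Add(-38341, Mul(Add(Add(Function('Y')(0, -6), -28), -53), Add(Function('u')(2), Mul(16, Mul(-5, 5))))), -1) = Pow(Add(-38341, Mul(Add(Add(Mul(-3, Pow(Add(2, -6), -1)), -28), -53), Add(Add(8, Mul(-2, 2)), Mul(16, Mul(-5, 5))))), -1) = Pow(Add(-38341, Mul(Add(Add(Mul(-3, Pow(-4, -1)), -28), -53), Add(Add(8, -4), Mul(16, -25)))), -1) = Pow(Add(-38341, Mul(Add(Add(Mul(-3, Rational(-1, 4)), -28), -53), Add(4, -400))), -1) = Pow(Add(-38341, Mul(Add(Add(Rational(3, 4), -28), -53), -396)), -1) = Pow(Add(-38341, Mul(Add(Rational(-109, 4), -53), -396)), -1) = Pow(Add(-38341, Mul(Rational(-321, 4), -396)), -1) = Pow(Add(-38341, 31779), -1) = Pow(-6562, -1) = Rational(-1, 6562)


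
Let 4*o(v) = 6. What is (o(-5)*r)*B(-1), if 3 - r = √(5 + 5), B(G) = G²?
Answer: 9/2 - 3*√10/2 ≈ -0.24342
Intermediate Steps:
o(v) = 3/2 (o(v) = (¼)*6 = 3/2)
r = 3 - √10 (r = 3 - √(5 + 5) = 3 - √10 ≈ -0.16228)
(o(-5)*r)*B(-1) = (3*(3 - √10)/2)*(-1)² = (9/2 - 3*√10/2)*1 = 9/2 - 3*√10/2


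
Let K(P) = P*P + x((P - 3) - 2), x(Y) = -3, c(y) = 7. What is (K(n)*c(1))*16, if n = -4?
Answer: 1456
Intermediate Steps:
K(P) = -3 + P**2 (K(P) = P*P - 3 = P**2 - 3 = -3 + P**2)
(K(n)*c(1))*16 = ((-3 + (-4)**2)*7)*16 = ((-3 + 16)*7)*16 = (13*7)*16 = 91*16 = 1456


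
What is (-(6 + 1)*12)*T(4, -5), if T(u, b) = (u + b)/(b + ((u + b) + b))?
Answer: -84/11 ≈ -7.6364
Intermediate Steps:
T(u, b) = (b + u)/(u + 3*b) (T(u, b) = (b + u)/(b + ((b + u) + b)) = (b + u)/(b + (u + 2*b)) = (b + u)/(u + 3*b))
(-(6 + 1)*12)*T(4, -5) = (-(6 + 1)*12)*((-5 + 4)/(4 + 3*(-5))) = (-1*7*12)*(-1/(4 - 15)) = (-7*12)*(-1/(-11)) = -(-84)*(-1)/11 = -84*1/11 = -84/11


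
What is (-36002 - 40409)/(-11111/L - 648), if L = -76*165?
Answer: 958193940/8114809 ≈ 118.08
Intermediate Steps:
L = -12540
(-36002 - 40409)/(-11111/L - 648) = (-36002 - 40409)/(-11111/(-12540) - 648) = -76411/(-11111*(-1/12540) - 648) = -76411/(11111/12540 - 648) = -76411/(-8114809/12540) = -76411*(-12540/8114809) = 958193940/8114809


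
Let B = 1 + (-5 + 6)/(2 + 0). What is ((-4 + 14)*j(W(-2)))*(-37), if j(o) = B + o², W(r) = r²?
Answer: -6475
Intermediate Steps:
B = 3/2 (B = 1 + 1/2 = 1 + 1*(½) = 1 + ½ = 3/2 ≈ 1.5000)
j(o) = 3/2 + o²
((-4 + 14)*j(W(-2)))*(-37) = ((-4 + 14)*(3/2 + ((-2)²)²))*(-37) = (10*(3/2 + 4²))*(-37) = (10*(3/2 + 16))*(-37) = (10*(35/2))*(-37) = 175*(-37) = -6475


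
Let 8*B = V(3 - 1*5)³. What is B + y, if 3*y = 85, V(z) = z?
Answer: 82/3 ≈ 27.333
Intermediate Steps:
y = 85/3 (y = (⅓)*85 = 85/3 ≈ 28.333)
B = -1 (B = (3 - 1*5)³/8 = (3 - 5)³/8 = (⅛)*(-2)³ = (⅛)*(-8) = -1)
B + y = -1 + 85/3 = 82/3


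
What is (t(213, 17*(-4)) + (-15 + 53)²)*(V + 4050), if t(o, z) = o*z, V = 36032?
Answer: -522669280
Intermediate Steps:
(t(213, 17*(-4)) + (-15 + 53)²)*(V + 4050) = (213*(17*(-4)) + (-15 + 53)²)*(36032 + 4050) = (213*(-68) + 38²)*40082 = (-14484 + 1444)*40082 = -13040*40082 = -522669280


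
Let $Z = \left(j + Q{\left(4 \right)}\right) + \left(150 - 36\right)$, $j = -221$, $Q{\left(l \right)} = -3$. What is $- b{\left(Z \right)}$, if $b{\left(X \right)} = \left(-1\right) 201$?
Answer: $201$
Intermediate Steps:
$Z = -110$ ($Z = \left(-221 - 3\right) + \left(150 - 36\right) = -224 + 114 = -110$)
$b{\left(X \right)} = -201$
$- b{\left(Z \right)} = \left(-1\right) \left(-201\right) = 201$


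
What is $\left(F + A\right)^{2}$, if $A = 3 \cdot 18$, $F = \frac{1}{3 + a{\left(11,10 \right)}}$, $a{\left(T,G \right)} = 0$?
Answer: $\frac{26569}{9} \approx 2952.1$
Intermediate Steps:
$F = \frac{1}{3}$ ($F = \frac{1}{3 + 0} = \frac{1}{3} \approx 0.33333$)
$A = 54$
$\left(F + A\right)^{2} = \left(\frac{1}{3} + 54\right)^{2} = \left(\frac{163}{3}\right)^{2} = \frac{26569}{9}$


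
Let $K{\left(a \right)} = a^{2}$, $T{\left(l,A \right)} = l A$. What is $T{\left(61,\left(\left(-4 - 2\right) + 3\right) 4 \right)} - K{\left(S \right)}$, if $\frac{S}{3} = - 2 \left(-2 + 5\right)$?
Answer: $-1056$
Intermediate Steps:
$T{\left(l,A \right)} = A l$
$S = -18$ ($S = 3 \left(- 2 \left(-2 + 5\right)\right) = 3 \left(\left(-2\right) 3\right) = 3 \left(-6\right) = -18$)
$T{\left(61,\left(\left(-4 - 2\right) + 3\right) 4 \right)} - K{\left(S \right)} = \left(\left(-4 - 2\right) + 3\right) 4 \cdot 61 - \left(-18\right)^{2} = \left(\left(-4 - 2\right) + 3\right) 4 \cdot 61 - 324 = \left(-6 + 3\right) 4 \cdot 61 - 324 = \left(-3\right) 4 \cdot 61 - 324 = \left(-12\right) 61 - 324 = -732 - 324 = -1056$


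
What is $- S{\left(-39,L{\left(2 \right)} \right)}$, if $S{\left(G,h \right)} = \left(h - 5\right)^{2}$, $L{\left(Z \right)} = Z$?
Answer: $-9$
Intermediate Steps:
$S{\left(G,h \right)} = \left(-5 + h\right)^{2}$
$- S{\left(-39,L{\left(2 \right)} \right)} = - \left(-5 + 2\right)^{2} = - \left(-3\right)^{2} = \left(-1\right) 9 = -9$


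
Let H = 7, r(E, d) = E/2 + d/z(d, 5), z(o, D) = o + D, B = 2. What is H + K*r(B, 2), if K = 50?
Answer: 499/7 ≈ 71.286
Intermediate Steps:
z(o, D) = D + o
r(E, d) = E/2 + d/(5 + d)
H + K*r(B, 2) = 7 + 50*((2 + (1/2)*2*(5 + 2))/(5 + 2)) = 7 + 50*((2 + (1/2)*2*7)/7) = 7 + 50*((2 + 7)/7) = 7 + 50*((1/7)*9) = 7 + 50*(9/7) = 7 + 450/7 = 499/7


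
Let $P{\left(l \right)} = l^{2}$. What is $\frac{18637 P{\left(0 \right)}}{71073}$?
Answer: $0$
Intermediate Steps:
$\frac{18637 P{\left(0 \right)}}{71073} = \frac{18637 \cdot 0^{2}}{71073} = 18637 \cdot 0 \cdot \frac{1}{71073} = 0 \cdot \frac{1}{71073} = 0$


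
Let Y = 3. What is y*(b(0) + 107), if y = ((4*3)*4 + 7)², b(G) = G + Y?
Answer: 332750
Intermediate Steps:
b(G) = 3 + G (b(G) = G + 3 = 3 + G)
y = 3025 (y = (12*4 + 7)² = (48 + 7)² = 55² = 3025)
y*(b(0) + 107) = 3025*((3 + 0) + 107) = 3025*(3 + 107) = 3025*110 = 332750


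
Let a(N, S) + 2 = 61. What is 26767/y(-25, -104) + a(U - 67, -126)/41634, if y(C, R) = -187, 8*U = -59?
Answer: -1114406245/7785558 ≈ -143.14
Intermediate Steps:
U = -59/8 (U = (1/8)*(-59) = -59/8 ≈ -7.3750)
a(N, S) = 59 (a(N, S) = -2 + 61 = 59)
26767/y(-25, -104) + a(U - 67, -126)/41634 = 26767/(-187) + 59/41634 = 26767*(-1/187) + 59*(1/41634) = -26767/187 + 59/41634 = -1114406245/7785558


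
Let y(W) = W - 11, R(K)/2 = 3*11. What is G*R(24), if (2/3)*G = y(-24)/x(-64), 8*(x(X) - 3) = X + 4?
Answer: 770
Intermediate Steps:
x(X) = 7/2 + X/8 (x(X) = 3 + (X + 4)/8 = 3 + (4 + X)/8 = 3 + (½ + X/8) = 7/2 + X/8)
R(K) = 66 (R(K) = 2*(3*11) = 2*33 = 66)
y(W) = -11 + W
G = 35/3 (G = 3*((-11 - 24)/(7/2 + (⅛)*(-64)))/2 = 3*(-35/(7/2 - 8))/2 = 3*(-35/(-9/2))/2 = 3*(-35*(-2/9))/2 = (3/2)*(70/9) = 35/3 ≈ 11.667)
G*R(24) = (35/3)*66 = 770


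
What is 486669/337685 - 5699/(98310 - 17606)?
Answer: 37351668161/27252530240 ≈ 1.3706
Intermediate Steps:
486669/337685 - 5699/(98310 - 17606) = 486669*(1/337685) - 5699/80704 = 486669/337685 - 5699*1/80704 = 486669/337685 - 5699/80704 = 37351668161/27252530240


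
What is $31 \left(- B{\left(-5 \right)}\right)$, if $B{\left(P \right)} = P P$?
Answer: $-775$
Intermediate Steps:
$B{\left(P \right)} = P^{2}$
$31 \left(- B{\left(-5 \right)}\right) = 31 \left(- \left(-5\right)^{2}\right) = 31 \left(\left(-1\right) 25\right) = 31 \left(-25\right) = -775$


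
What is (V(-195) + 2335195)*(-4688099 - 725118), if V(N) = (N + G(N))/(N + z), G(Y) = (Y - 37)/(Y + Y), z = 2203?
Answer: -4949677361938018147/391560 ≈ -1.2641e+13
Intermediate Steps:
G(Y) = (-37 + Y)/(2*Y) (G(Y) = (-37 + Y)/((2*Y)) = (-37 + Y)*(1/(2*Y)) = (-37 + Y)/(2*Y))
V(N) = (N + (-37 + N)/(2*N))/(2203 + N) (V(N) = (N + (-37 + N)/(2*N))/(N + 2203) = (N + (-37 + N)/(2*N))/(2203 + N))
(V(-195) + 2335195)*(-4688099 - 725118) = ((1/2)*(-37 - 195 + 2*(-195)**2)/(-195*(2203 - 195)) + 2335195)*(-4688099 - 725118) = ((1/2)*(-1/195)*(-37 - 195 + 2*38025)/2008 + 2335195)*(-5413217) = ((1/2)*(-1/195)*(1/2008)*(-37 - 195 + 76050) + 2335195)*(-5413217) = ((1/2)*(-1/195)*(1/2008)*75818 + 2335195)*(-5413217) = (-37909/391560 + 2335195)*(-5413217) = (914368916291/391560)*(-5413217) = -4949677361938018147/391560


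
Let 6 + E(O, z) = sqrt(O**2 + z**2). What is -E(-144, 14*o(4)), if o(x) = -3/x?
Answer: 6 - 3*sqrt(9265)/2 ≈ -138.38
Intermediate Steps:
E(O, z) = -6 + sqrt(O**2 + z**2)
-E(-144, 14*o(4)) = -(-6 + sqrt((-144)**2 + (14*(-3/4))**2)) = -(-6 + sqrt(20736 + (14*(-3*1/4))**2)) = -(-6 + sqrt(20736 + (14*(-3/4))**2)) = -(-6 + sqrt(20736 + (-21/2)**2)) = -(-6 + sqrt(20736 + 441/4)) = -(-6 + sqrt(83385/4)) = -(-6 + 3*sqrt(9265)/2) = 6 - 3*sqrt(9265)/2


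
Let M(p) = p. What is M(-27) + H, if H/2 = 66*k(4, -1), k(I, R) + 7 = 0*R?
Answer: -951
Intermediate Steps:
k(I, R) = -7 (k(I, R) = -7 + 0*R = -7 + 0 = -7)
H = -924 (H = 2*(66*(-7)) = 2*(-462) = -924)
M(-27) + H = -27 - 924 = -951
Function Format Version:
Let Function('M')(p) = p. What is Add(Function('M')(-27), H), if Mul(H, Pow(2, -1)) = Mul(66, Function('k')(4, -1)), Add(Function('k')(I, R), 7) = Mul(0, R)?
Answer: -951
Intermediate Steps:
Function('k')(I, R) = -7 (Function('k')(I, R) = Add(-7, Mul(0, R)) = Add(-7, 0) = -7)
H = -924 (H = Mul(2, Mul(66, -7)) = Mul(2, -462) = -924)
Add(Function('M')(-27), H) = Add(-27, -924) = -951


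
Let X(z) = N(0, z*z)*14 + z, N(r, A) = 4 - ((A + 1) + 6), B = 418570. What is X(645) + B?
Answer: -5405177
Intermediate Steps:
N(r, A) = -3 - A (N(r, A) = 4 - ((1 + A) + 6) = 4 - (7 + A) = 4 + (-7 - A) = -3 - A)
X(z) = -42 + z - 14*z² (X(z) = (-3 - z*z)*14 + z = (-3 - z²)*14 + z = (-42 - 14*z²) + z = -42 + z - 14*z²)
X(645) + B = (-42 + 645 - 14*645²) + 418570 = (-42 + 645 - 14*416025) + 418570 = (-42 + 645 - 5824350) + 418570 = -5823747 + 418570 = -5405177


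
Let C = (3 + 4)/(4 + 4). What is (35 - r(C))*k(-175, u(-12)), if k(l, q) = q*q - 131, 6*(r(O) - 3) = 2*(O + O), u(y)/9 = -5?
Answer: 357019/6 ≈ 59503.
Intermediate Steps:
u(y) = -45 (u(y) = 9*(-5) = -45)
C = 7/8 ≈ 0.87500
r(O) = 3 + 2*O/3 (r(O) = 3 + (2*(O + O))/6 = 3 + (2*(2*O))/6 = 3 + (4*O)/6 = 3 + 2*O/3)
k(l, q) = -131 + q² (k(l, q) = q² - 131 = -131 + q²)
(35 - r(C))*k(-175, u(-12)) = (35 - (3 + (⅔)*(7/8)))*(-131 + (-45)²) = (35 - (3 + 7/12))*(-131 + 2025) = (35 - 1*43/12)*1894 = (35 - 43/12)*1894 = (377/12)*1894 = 357019/6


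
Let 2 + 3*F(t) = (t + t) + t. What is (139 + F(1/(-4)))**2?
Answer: 2745649/144 ≈ 19067.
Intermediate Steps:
F(t) = -2/3 + t (F(t) = -2/3 + ((t + t) + t)/3 = -2/3 + (2*t + t)/3 = -2/3 + (3*t)/3 = -2/3 + t)
(139 + F(1/(-4)))**2 = (139 + (-2/3 + 1/(-4)))**2 = (139 + (-2/3 - 1/4))**2 = (139 - 11/12)**2 = (1657/12)**2 = 2745649/144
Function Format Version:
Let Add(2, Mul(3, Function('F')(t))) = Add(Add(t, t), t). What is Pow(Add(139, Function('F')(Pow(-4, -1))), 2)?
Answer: Rational(2745649, 144) ≈ 19067.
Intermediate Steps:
Function('F')(t) = Add(Rational(-2, 3), t) (Function('F')(t) = Add(Rational(-2, 3), Mul(Rational(1, 3), Add(Add(t, t), t))) = Add(Rational(-2, 3), Mul(Rational(1, 3), Add(Mul(2, t), t))) = Add(Rational(-2, 3), Mul(Rational(1, 3), Mul(3, t))) = Add(Rational(-2, 3), t))
Pow(Add(139, Function('F')(Pow(-4, -1))), 2) = Pow(Add(139, Add(Rational(-2, 3), Pow(-4, -1))), 2) = Pow(Add(139, Add(Rational(-2, 3), Rational(-1, 4))), 2) = Pow(Add(139, Rational(-11, 12)), 2) = Pow(Rational(1657, 12), 2) = Rational(2745649, 144)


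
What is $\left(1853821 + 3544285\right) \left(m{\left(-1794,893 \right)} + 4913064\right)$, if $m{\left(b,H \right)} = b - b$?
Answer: $26521240256784$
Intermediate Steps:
$m{\left(b,H \right)} = 0$
$\left(1853821 + 3544285\right) \left(m{\left(-1794,893 \right)} + 4913064\right) = \left(1853821 + 3544285\right) \left(0 + 4913064\right) = 5398106 \cdot 4913064 = 26521240256784$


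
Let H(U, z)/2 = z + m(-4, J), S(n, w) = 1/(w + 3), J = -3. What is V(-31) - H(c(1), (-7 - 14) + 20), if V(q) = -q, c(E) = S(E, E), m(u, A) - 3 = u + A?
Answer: 41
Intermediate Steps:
m(u, A) = 3 + A + u (m(u, A) = 3 + (u + A) = 3 + (A + u) = 3 + A + u)
S(n, w) = 1/(3 + w)
c(E) = 1/(3 + E)
H(U, z) = -8 + 2*z (H(U, z) = 2*(z + (3 - 3 - 4)) = 2*(z - 4) = 2*(-4 + z) = -8 + 2*z)
V(-31) - H(c(1), (-7 - 14) + 20) = -1*(-31) - (-8 + 2*((-7 - 14) + 20)) = 31 - (-8 + 2*(-21 + 20)) = 31 - (-8 + 2*(-1)) = 31 - (-8 - 2) = 31 - 1*(-10) = 31 + 10 = 41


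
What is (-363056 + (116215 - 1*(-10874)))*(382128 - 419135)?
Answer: 8732430769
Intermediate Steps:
(-363056 + (116215 - 1*(-10874)))*(382128 - 419135) = (-363056 + (116215 + 10874))*(-37007) = (-363056 + 127089)*(-37007) = -235967*(-37007) = 8732430769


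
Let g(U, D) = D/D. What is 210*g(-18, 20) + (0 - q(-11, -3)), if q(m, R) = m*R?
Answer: 177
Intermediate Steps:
q(m, R) = R*m
g(U, D) = 1
210*g(-18, 20) + (0 - q(-11, -3)) = 210*1 + (0 - (-3)*(-11)) = 210 + (0 - 1*33) = 210 + (0 - 33) = 210 - 33 = 177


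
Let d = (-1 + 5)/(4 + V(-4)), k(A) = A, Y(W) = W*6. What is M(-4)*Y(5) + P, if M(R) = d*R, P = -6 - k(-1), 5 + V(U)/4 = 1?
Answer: 35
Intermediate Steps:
Y(W) = 6*W
V(U) = -16 (V(U) = -20 + 4*1 = -20 + 4 = -16)
d = -⅓ (d = (-1 + 5)/(4 - 16) = 4/(-12) = 4*(-1/12) = -⅓ ≈ -0.33333)
P = -5 (P = -6 - 1*(-1) = -6 + 1 = -5)
M(R) = -R/3
M(-4)*Y(5) + P = (-⅓*(-4))*(6*5) - 5 = (4/3)*30 - 5 = 40 - 5 = 35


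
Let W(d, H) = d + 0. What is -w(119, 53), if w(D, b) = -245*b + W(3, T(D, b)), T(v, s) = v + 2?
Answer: 12982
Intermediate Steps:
T(v, s) = 2 + v
W(d, H) = d
w(D, b) = 3 - 245*b (w(D, b) = -245*b + 3 = 3 - 245*b)
-w(119, 53) = -(3 - 245*53) = -(3 - 12985) = -1*(-12982) = 12982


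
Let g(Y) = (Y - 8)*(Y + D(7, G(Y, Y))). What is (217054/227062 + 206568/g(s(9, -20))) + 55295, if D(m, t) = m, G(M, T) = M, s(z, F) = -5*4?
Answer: 577143238554/10331321 ≈ 55863.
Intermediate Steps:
s(z, F) = -20
g(Y) = (-8 + Y)*(7 + Y) (g(Y) = (Y - 8)*(Y + 7) = (-8 + Y)*(7 + Y))
(217054/227062 + 206568/g(s(9, -20))) + 55295 = (217054/227062 + 206568/(-56 + (-20)² - 1*(-20))) + 55295 = (217054*(1/227062) + 206568/(-56 + 400 + 20)) + 55295 = (108527/113531 + 206568/364) + 55295 = (108527/113531 + 206568*(1/364)) + 55295 = (108527/113531 + 51642/91) + 55295 = 5872843859/10331321 + 55295 = 577143238554/10331321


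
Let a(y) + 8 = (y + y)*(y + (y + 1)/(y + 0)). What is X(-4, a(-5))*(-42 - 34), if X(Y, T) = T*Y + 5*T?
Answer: -2584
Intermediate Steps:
a(y) = -8 + 2*y*(y + (1 + y)/y) (a(y) = -8 + (y + y)*(y + (y + 1)/(y + 0)) = -8 + (2*y)*(y + (1 + y)/y) = -8 + 2*y*(y + (1 + y)/y))
X(Y, T) = 5*T + T*Y
X(-4, a(-5))*(-42 - 34) = ((-6 + 2*(-5) + 2*(-5)²)*(5 - 4))*(-42 - 34) = ((-6 - 10 + 2*25)*1)*(-76) = ((-6 - 10 + 50)*1)*(-76) = (34*1)*(-76) = 34*(-76) = -2584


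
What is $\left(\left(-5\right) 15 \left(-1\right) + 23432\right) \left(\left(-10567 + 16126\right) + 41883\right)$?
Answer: $1115219094$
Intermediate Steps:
$\left(\left(-5\right) 15 \left(-1\right) + 23432\right) \left(\left(-10567 + 16126\right) + 41883\right) = \left(\left(-75\right) \left(-1\right) + 23432\right) \left(5559 + 41883\right) = \left(75 + 23432\right) 47442 = 23507 \cdot 47442 = 1115219094$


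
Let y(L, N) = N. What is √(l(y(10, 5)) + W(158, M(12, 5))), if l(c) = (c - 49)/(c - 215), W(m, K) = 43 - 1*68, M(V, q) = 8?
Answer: I*√273315/105 ≈ 4.979*I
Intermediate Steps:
W(m, K) = -25 (W(m, K) = 43 - 68 = -25)
l(c) = (-49 + c)/(-215 + c)
√(l(y(10, 5)) + W(158, M(12, 5))) = √((-49 + 5)/(-215 + 5) - 25) = √(-44/(-210) - 25) = √(-1/210*(-44) - 25) = √(22/105 - 25) = √(-2603/105) = I*√273315/105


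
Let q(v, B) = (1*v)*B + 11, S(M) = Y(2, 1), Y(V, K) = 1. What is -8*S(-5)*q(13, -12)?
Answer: 1160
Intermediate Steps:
S(M) = 1
q(v, B) = 11 + B*v (q(v, B) = v*B + 11 = B*v + 11 = 11 + B*v)
-8*S(-5)*q(13, -12) = -8*(11 - 12*13) = -8*(11 - 156) = -8*(-145) = 1160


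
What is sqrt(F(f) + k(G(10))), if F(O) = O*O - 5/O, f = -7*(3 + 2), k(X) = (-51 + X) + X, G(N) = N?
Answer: sqrt(58513)/7 ≈ 34.556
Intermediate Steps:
k(X) = -51 + 2*X
f = -35 (f = -7*5 = -35)
F(O) = O**2 - 5/O
sqrt(F(f) + k(G(10))) = sqrt((-5 + (-35)**3)/(-35) + (-51 + 2*10)) = sqrt(-(-5 - 42875)/35 + (-51 + 20)) = sqrt(-1/35*(-42880) - 31) = sqrt(8576/7 - 31) = sqrt(8359/7) = sqrt(58513)/7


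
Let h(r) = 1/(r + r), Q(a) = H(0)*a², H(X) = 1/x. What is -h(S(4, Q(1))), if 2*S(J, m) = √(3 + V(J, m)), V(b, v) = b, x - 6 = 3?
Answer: -√7/7 ≈ -0.37796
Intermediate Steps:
x = 9 (x = 6 + 3 = 9)
H(X) = ⅑ (H(X) = 1/9 = ⅑)
Q(a) = a²/9
S(J, m) = √(3 + J)/2
h(r) = 1/(2*r)
-h(S(4, Q(1))) = -1/(2*(√(3 + 4)/2)) = -1/(2*(√7/2)) = -2*√7/7/2 = -√7/7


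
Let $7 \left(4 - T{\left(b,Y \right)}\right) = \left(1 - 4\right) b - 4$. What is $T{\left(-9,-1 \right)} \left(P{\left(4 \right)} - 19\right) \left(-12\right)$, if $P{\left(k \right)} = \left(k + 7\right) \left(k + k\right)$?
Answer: $- \frac{4140}{7} \approx -591.43$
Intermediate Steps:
$P{\left(k \right)} = 2 k \left(7 + k\right)$ ($P{\left(k \right)} = \left(7 + k\right) 2 k = 2 k \left(7 + k\right)$)
$T{\left(b,Y \right)} = \frac{32}{7} + \frac{3 b}{7}$ ($T{\left(b,Y \right)} = 4 - \frac{\left(1 - 4\right) b - 4}{7} = 4 - \frac{- 3 b - 4}{7} = 4 - \frac{-4 - 3 b}{7} = 4 + \left(\frac{4}{7} + \frac{3 b}{7}\right) = \frac{32}{7} + \frac{3 b}{7}$)
$T{\left(-9,-1 \right)} \left(P{\left(4 \right)} - 19\right) \left(-12\right) = \left(\frac{32}{7} + \frac{3}{7} \left(-9\right)\right) \left(2 \cdot 4 \left(7 + 4\right) - 19\right) \left(-12\right) = \left(\frac{32}{7} - \frac{27}{7}\right) \left(2 \cdot 4 \cdot 11 - 19\right) \left(-12\right) = \frac{5 \left(88 - 19\right)}{7} \left(-12\right) = \frac{5}{7} \cdot 69 \left(-12\right) = \frac{345}{7} \left(-12\right) = - \frac{4140}{7}$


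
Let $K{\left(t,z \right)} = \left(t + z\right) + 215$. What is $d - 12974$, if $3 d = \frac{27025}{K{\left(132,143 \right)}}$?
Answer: $- \frac{3808951}{294} \approx -12956.0$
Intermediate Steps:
$K{\left(t,z \right)} = 215 + t + z$
$d = \frac{5405}{294}$ ($d = \frac{27025 \frac{1}{215 + 132 + 143}}{3} = \frac{27025 \cdot \frac{1}{490}}{3} = \frac{1}{3} \cdot \frac{5405}{98} = \frac{5405}{294} \approx 18.384$)
$d - 12974 = \frac{5405}{294} - 12974 = - \frac{3808951}{294}$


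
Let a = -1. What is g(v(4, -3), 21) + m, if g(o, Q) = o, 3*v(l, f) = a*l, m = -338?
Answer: -1018/3 ≈ -339.33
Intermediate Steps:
v(l, f) = -l/3 (v(l, f) = (-l)/3 = -l/3)
g(v(4, -3), 21) + m = -⅓*4 - 338 = -4/3 - 338 = -1018/3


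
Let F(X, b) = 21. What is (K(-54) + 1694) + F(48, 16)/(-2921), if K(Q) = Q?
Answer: 4790419/2921 ≈ 1640.0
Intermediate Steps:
(K(-54) + 1694) + F(48, 16)/(-2921) = (-54 + 1694) + 21/(-2921) = 1640 + 21*(-1/2921) = 1640 - 21/2921 = 4790419/2921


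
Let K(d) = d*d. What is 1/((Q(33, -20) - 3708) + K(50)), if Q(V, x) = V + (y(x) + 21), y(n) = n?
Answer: -1/1174 ≈ -0.00085179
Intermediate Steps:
Q(V, x) = 21 + V + x (Q(V, x) = V + (x + 21) = V + (21 + x) = 21 + V + x)
K(d) = d²
1/((Q(33, -20) - 3708) + K(50)) = 1/(((21 + 33 - 20) - 3708) + 50²) = 1/((34 - 3708) + 2500) = 1/(-3674 + 2500) = 1/(-1174) = -1/1174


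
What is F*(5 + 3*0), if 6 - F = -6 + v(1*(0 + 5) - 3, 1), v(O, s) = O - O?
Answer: 60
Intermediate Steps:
v(O, s) = 0
F = 12 (F = 6 - (-6 + 0) = 6 - 1*(-6) = 6 + 6 = 12)
F*(5 + 3*0) = 12*(5 + 3*0) = 12*(5 + 0) = 12*5 = 60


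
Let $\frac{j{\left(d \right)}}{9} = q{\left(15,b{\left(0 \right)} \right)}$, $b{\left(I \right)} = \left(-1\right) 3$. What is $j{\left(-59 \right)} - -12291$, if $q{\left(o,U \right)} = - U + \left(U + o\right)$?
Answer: $12426$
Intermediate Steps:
$b{\left(I \right)} = -3$
$q{\left(o,U \right)} = o$
$j{\left(d \right)} = 135$ ($j{\left(d \right)} = 9 \cdot 15 = 135$)
$j{\left(-59 \right)} - -12291 = 135 - -12291 = 135 + 12291 = 12426$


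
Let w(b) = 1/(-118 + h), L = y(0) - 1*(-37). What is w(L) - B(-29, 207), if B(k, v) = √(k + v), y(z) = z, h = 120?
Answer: ½ - √178 ≈ -12.842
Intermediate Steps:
L = 37 (L = 0 - 1*(-37) = 0 + 37 = 37)
w(b) = ½ (w(b) = 1/(-118 + 120) = 1/2 = ½)
w(L) - B(-29, 207) = ½ - √(-29 + 207) = ½ - √178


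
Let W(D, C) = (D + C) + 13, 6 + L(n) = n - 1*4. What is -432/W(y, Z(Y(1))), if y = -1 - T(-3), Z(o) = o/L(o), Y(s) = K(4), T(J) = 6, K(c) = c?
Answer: -81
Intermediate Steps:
Y(s) = 4
L(n) = -10 + n (L(n) = -6 + (n - 1*4) = -6 + (n - 4) = -6 + (-4 + n) = -10 + n)
Z(o) = o/(-10 + o)
y = -7 (y = -1 - 1*6 = -1 - 6 = -7)
W(D, C) = 13 + C + D (W(D, C) = (C + D) + 13 = 13 + C + D)
-432/W(y, Z(Y(1))) = -432/(13 + 4/(-10 + 4) - 7) = -432/(13 + 4/(-6) - 7) = -432/(13 + 4*(-⅙) - 7) = -432/(13 - ⅔ - 7) = -432/16/3 = -432*3/16 = -81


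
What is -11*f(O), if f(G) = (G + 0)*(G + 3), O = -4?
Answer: -44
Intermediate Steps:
f(G) = G*(3 + G)
-11*f(O) = -(-44)*(3 - 4) = -(-44)*(-1) = -11*4 = -44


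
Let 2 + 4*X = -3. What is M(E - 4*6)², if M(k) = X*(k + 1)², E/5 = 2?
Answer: 714025/16 ≈ 44627.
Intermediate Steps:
E = 10 (E = 5*2 = 10)
X = -5/4 (X = -½ + (¼)*(-3) = -½ - ¾ = -5/4 ≈ -1.2500)
M(k) = -5*(1 + k)²/4 (M(k) = -5*(k + 1)²/4 = -5*(1 + k)²/4)
M(E - 4*6)² = (-5*(1 + (10 - 4*6))²/4)² = (-5*(1 + (10 - 24))²/4)² = (-5*(1 - 14)²/4)² = (-5/4*(-13)²)² = (-5/4*169)² = (-845/4)² = 714025/16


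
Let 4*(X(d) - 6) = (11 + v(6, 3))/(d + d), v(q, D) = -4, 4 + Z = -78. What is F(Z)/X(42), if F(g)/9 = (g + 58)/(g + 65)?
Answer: 10368/4913 ≈ 2.1103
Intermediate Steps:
Z = -82 (Z = -4 - 78 = -82)
F(g) = 9*(58 + g)/(65 + g) (F(g) = 9*((g + 58)/(g + 65)) = 9*((58 + g)/(65 + g)) = 9*(58 + g)/(65 + g))
X(d) = 6 + 7/(8*d) (X(d) = 6 + ((11 - 4)/(d + d))/4 = 6 + (7/((2*d)))/4 = 6 + (7*(1/(2*d)))/4 = 6 + (7/(2*d))/4 = 6 + 7/(8*d))
F(Z)/X(42) = (9*(58 - 82)/(65 - 82))/(6 + (7/8)/42) = (9*(-24)/(-17))/(6 + (7/8)*(1/42)) = (9*(-1/17)*(-24))/(6 + 1/48) = 216/(17*(289/48)) = (216/17)*(48/289) = 10368/4913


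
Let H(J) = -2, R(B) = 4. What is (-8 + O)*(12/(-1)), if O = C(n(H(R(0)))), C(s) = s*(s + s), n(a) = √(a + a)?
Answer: 192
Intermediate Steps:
n(a) = √2*√a (n(a) = √(2*a) = √2*√a)
C(s) = 2*s² (C(s) = s*(2*s) = 2*s²)
O = -8 (O = 2*(√2*√(-2))² = 2*(√2*(I*√2))² = 2*(2*I)² = 2*(-4) = -8)
(-8 + O)*(12/(-1)) = (-8 - 8)*(12/(-1)) = -192*(-1) = -16*(-12) = 192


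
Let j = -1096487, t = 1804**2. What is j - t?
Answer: -4350903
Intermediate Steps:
t = 3254416
j - t = -1096487 - 1*3254416 = -1096487 - 3254416 = -4350903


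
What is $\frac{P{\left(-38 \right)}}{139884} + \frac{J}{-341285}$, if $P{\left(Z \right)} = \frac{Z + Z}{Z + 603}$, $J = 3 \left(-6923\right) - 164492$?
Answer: $\frac{146419771564}{269732756811} \approx 0.54283$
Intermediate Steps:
$J = -185261$ ($J = -20769 - 164492 = -185261$)
$P{\left(Z \right)} = \frac{2 Z}{603 + Z}$
$\frac{P{\left(-38 \right)}}{139884} + \frac{J}{-341285} = \frac{2 \left(-38\right) \frac{1}{603 - 38}}{139884} - \frac{185261}{-341285} = 2 \left(-38\right) \frac{1}{565} \cdot \frac{1}{139884} - - \frac{185261}{341285} = 2 \left(-38\right) \frac{1}{565} \cdot \frac{1}{139884} + \frac{185261}{341285} = \left(- \frac{76}{565}\right) \frac{1}{139884} + \frac{185261}{341285} = - \frac{19}{19758615} + \frac{185261}{341285} = \frac{146419771564}{269732756811}$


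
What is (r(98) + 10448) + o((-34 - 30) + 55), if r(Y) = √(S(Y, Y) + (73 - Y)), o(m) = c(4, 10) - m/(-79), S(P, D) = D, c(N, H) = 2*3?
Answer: 825857/79 + √73 ≈ 10462.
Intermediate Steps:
c(N, H) = 6
o(m) = 6 + m/79 (o(m) = 6 - m/(-79) = 6 - m*(-1)/79 = 6 - (-1)*m/79 = 6 + m/79)
r(Y) = √73 (r(Y) = √(Y + (73 - Y)) = √73)
(r(98) + 10448) + o((-34 - 30) + 55) = (√73 + 10448) + (6 + ((-34 - 30) + 55)/79) = (10448 + √73) + (6 + (-64 + 55)/79) = (10448 + √73) + (6 + (1/79)*(-9)) = (10448 + √73) + (6 - 9/79) = (10448 + √73) + 465/79 = 825857/79 + √73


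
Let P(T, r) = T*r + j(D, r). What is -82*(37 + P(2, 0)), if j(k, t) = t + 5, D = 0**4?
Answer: -3444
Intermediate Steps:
D = 0
j(k, t) = 5 + t
P(T, r) = 5 + r + T*r (P(T, r) = T*r + (5 + r) = 5 + r + T*r)
-82*(37 + P(2, 0)) = -82*(37 + (5 + 0 + 2*0)) = -82*(37 + (5 + 0 + 0)) = -82*(37 + 5) = -82*42 = -3444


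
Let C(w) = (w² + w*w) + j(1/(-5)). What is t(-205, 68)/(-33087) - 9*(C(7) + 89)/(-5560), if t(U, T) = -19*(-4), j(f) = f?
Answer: 138008261/459909300 ≈ 0.30008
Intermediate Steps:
t(U, T) = 76
C(w) = -⅕ + 2*w² (C(w) = (w² + w*w) + 1/(-5) = (w² + w²) - ⅕ = 2*w² - ⅕ = -⅕ + 2*w²)
t(-205, 68)/(-33087) - 9*(C(7) + 89)/(-5560) = 76/(-33087) - 9*((-⅕ + 2*7²) + 89)/(-5560) = 76*(-1/33087) - 9*((-⅕ + 2*49) + 89)*(-1/5560) = -76/33087 - 9*((-⅕ + 98) + 89)*(-1/5560) = -76/33087 - 9*(489/5 + 89)*(-1/5560) = -76/33087 - 9*934/5*(-1/5560) = -76/33087 - 8406/5*(-1/5560) = -76/33087 + 4203/13900 = 138008261/459909300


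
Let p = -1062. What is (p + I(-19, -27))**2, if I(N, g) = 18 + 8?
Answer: 1073296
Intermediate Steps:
I(N, g) = 26
(p + I(-19, -27))**2 = (-1062 + 26)**2 = (-1036)**2 = 1073296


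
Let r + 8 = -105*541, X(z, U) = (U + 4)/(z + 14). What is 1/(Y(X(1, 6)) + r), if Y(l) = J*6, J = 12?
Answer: -1/56741 ≈ -1.7624e-5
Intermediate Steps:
X(z, U) = (4 + U)/(14 + z)
r = -56813 (r = -8 - 105*541 = -8 - 1*56805 = -8 - 56805 = -56813)
Y(l) = 72 (Y(l) = 12*6 = 72)
1/(Y(X(1, 6)) + r) = 1/(72 - 56813) = 1/(-56741) = -1/56741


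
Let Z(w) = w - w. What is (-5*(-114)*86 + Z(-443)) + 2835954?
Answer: 2884974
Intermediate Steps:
Z(w) = 0
(-5*(-114)*86 + Z(-443)) + 2835954 = (-5*(-114)*86 + 0) + 2835954 = (570*86 + 0) + 2835954 = (49020 + 0) + 2835954 = 49020 + 2835954 = 2884974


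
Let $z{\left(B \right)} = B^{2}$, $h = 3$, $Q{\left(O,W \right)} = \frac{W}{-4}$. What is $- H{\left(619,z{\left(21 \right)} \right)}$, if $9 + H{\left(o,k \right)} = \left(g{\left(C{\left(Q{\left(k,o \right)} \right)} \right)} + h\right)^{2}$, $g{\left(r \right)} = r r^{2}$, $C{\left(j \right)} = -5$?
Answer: $-14875$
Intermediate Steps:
$Q{\left(O,W \right)} = - \frac{W}{4}$ ($Q{\left(O,W \right)} = W \left(- \frac{1}{4}\right) = - \frac{W}{4}$)
$g{\left(r \right)} = r^{3}$
$H{\left(o,k \right)} = 14875$ ($H{\left(o,k \right)} = -9 + \left(\left(-5\right)^{3} + 3\right)^{2} = -9 + \left(-125 + 3\right)^{2} = -9 + \left(-122\right)^{2} = -9 + 14884 = 14875$)
$- H{\left(619,z{\left(21 \right)} \right)} = \left(-1\right) 14875 = -14875$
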